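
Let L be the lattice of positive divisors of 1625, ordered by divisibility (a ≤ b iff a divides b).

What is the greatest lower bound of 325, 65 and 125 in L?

In the divisibility order, the meet is the greatest common divisor: gcd(325, 65, 125) = 5.

5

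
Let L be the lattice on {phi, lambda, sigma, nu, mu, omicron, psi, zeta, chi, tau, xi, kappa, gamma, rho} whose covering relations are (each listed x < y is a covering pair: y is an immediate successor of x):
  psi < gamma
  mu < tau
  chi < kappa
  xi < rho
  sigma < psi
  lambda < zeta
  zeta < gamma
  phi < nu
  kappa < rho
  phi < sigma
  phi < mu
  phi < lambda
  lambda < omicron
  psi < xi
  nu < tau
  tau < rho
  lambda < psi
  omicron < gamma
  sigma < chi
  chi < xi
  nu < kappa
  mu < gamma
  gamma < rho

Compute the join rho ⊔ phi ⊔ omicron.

rho

Common upper bounds of {rho, phi, omicron}: rho.
The least among these is rho.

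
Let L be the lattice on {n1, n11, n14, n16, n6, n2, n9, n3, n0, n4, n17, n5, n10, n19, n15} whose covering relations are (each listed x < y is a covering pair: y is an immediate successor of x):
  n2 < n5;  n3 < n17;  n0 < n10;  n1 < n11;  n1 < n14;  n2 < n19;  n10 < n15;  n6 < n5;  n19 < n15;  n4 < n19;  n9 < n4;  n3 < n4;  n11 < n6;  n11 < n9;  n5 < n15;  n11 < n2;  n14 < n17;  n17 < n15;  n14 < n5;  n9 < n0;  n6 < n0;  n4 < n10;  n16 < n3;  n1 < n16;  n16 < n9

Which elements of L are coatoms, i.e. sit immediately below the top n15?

n10, n17, n19, n5

The coatoms are exactly the elements covered by n15: n10, n17, n19, n5.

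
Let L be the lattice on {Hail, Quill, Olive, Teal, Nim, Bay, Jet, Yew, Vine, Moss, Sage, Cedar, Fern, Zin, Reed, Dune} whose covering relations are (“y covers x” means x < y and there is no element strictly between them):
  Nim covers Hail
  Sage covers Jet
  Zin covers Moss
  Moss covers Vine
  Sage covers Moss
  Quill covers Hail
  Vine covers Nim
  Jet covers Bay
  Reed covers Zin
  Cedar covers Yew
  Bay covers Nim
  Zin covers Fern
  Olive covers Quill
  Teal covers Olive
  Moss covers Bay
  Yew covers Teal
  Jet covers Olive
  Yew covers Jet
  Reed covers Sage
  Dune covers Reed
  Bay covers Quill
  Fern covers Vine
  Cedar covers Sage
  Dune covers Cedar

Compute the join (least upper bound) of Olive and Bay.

Jet

Common upper bounds of {Olive, Bay}: Cedar, Dune, Jet, Reed, Sage, Yew.
The least among these is Jet.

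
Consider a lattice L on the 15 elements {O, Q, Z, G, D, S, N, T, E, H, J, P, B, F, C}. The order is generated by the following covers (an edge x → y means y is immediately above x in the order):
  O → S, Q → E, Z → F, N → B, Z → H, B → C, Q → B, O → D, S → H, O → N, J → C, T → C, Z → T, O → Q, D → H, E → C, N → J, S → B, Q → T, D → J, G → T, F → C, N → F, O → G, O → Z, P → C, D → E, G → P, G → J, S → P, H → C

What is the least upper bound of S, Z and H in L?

H

Common upper bounds of {S, Z, H}: C, H.
The least among these is H.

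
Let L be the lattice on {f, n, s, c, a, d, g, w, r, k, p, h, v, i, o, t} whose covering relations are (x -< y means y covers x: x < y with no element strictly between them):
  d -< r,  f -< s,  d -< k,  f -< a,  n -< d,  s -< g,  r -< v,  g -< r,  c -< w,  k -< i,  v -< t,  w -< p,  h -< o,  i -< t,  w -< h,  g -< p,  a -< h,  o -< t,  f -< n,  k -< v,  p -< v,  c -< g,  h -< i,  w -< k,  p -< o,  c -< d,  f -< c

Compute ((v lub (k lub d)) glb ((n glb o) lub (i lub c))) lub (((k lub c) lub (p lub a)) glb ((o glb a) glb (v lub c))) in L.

k ∨ d = k
v ∨ k = v
n ∧ o = f
i ∨ c = i
f ∨ i = i
v ∧ i = k
k ∨ c = k
p ∨ a = o
k ∨ o = t
o ∧ a = a
v ∨ c = v
a ∧ v = f
t ∧ f = f
k ∨ f = k

k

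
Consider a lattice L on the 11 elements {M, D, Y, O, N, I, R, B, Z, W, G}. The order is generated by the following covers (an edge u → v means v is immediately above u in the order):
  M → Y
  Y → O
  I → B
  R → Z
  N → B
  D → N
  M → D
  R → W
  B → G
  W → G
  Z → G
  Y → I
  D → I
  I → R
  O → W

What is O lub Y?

Common upper bounds of {O, Y}: G, O, W.
The least among these is O.

O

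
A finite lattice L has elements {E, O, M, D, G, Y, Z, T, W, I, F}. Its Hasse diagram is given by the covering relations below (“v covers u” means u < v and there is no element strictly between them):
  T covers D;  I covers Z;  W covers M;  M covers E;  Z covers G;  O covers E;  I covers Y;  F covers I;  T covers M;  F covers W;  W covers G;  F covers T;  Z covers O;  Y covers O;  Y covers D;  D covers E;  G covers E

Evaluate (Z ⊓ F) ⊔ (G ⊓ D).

Z

Z ∧ F = Z
G ∧ D = E
Z ∨ E = Z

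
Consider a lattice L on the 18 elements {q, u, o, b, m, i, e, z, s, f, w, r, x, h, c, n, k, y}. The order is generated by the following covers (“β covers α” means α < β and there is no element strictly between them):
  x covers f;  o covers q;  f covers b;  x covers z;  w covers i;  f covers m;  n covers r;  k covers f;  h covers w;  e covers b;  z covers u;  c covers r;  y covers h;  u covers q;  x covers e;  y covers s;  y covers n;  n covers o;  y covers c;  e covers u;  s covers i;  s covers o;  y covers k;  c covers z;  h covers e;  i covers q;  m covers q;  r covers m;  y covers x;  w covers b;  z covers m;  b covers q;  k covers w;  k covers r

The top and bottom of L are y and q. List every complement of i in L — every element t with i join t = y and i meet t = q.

c, n, x, z

Need t with i ∨ t = y and i ∧ t = q.
Checking each element gives: c, n, x, z.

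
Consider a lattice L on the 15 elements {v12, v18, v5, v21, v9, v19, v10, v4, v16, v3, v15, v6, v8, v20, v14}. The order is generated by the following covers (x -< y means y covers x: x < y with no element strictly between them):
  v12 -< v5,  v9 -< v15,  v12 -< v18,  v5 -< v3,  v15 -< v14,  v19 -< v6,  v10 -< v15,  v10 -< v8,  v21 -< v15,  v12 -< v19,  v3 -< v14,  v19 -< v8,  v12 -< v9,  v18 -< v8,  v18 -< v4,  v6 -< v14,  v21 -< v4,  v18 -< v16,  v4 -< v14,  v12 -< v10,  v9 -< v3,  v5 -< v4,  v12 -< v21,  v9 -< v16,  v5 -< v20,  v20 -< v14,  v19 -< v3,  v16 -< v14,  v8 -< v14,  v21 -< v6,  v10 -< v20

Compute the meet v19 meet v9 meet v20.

Common lower bounds of {v19, v9, v20}: v12.
The greatest among these is v12.

v12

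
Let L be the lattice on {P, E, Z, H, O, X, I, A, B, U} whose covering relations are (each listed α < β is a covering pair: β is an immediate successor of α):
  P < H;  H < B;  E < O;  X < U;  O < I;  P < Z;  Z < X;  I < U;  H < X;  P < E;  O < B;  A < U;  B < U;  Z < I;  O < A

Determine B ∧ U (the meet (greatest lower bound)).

Common lower bounds of {B, U}: B, E, H, O, P.
The greatest among these is B.

B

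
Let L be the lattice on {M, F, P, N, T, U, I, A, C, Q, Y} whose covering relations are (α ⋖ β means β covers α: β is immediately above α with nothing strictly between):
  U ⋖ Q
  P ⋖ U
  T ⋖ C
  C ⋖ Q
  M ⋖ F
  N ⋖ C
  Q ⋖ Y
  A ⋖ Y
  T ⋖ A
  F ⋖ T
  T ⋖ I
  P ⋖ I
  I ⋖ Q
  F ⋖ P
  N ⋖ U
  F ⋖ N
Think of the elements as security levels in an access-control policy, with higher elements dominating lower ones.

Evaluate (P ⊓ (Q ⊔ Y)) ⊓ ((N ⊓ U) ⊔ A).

Q ∨ Y = Y
P ∧ Y = P
N ∧ U = N
N ∨ A = Y
P ∧ Y = P

P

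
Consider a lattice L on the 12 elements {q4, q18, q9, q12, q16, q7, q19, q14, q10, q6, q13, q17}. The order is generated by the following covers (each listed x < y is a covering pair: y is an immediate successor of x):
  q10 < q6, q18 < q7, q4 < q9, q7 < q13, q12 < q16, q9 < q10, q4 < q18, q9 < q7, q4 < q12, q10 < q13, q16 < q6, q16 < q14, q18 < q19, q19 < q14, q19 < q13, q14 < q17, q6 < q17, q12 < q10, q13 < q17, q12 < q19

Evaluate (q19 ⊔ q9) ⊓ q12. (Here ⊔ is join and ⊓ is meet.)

q19 ∨ q9 = q13
q13 ∧ q12 = q12

q12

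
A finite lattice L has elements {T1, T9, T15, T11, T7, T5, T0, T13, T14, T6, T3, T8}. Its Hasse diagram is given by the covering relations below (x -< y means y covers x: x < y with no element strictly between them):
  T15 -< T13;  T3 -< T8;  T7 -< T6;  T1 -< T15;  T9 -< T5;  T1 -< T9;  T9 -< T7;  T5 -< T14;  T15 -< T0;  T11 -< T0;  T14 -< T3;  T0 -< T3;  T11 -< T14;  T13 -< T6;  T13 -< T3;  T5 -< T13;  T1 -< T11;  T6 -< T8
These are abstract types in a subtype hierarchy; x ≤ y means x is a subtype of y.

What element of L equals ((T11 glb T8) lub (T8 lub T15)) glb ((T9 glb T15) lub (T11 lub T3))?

T3

T11 ∧ T8 = T11
T8 ∨ T15 = T8
T11 ∨ T8 = T8
T9 ∧ T15 = T1
T11 ∨ T3 = T3
T1 ∨ T3 = T3
T8 ∧ T3 = T3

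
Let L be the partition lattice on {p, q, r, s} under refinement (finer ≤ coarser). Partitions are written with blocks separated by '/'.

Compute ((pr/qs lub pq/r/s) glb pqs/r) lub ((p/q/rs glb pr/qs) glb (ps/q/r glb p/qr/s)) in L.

pr/qs ∨ pq/r/s = pqrs
pqrs ∧ pqs/r = pqs/r
p/q/rs ∧ pr/qs = p/q/r/s
ps/q/r ∧ p/qr/s = p/q/r/s
p/q/r/s ∧ p/q/r/s = p/q/r/s
pqs/r ∨ p/q/r/s = pqs/r

pqs/r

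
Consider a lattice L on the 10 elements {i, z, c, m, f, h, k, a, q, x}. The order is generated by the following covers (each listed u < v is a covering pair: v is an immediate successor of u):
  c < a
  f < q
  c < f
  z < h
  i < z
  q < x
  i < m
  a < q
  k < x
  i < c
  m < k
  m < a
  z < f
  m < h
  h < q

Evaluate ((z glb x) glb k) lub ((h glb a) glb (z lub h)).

z ∧ x = z
z ∧ k = i
h ∧ a = m
z ∨ h = h
m ∧ h = m
i ∨ m = m

m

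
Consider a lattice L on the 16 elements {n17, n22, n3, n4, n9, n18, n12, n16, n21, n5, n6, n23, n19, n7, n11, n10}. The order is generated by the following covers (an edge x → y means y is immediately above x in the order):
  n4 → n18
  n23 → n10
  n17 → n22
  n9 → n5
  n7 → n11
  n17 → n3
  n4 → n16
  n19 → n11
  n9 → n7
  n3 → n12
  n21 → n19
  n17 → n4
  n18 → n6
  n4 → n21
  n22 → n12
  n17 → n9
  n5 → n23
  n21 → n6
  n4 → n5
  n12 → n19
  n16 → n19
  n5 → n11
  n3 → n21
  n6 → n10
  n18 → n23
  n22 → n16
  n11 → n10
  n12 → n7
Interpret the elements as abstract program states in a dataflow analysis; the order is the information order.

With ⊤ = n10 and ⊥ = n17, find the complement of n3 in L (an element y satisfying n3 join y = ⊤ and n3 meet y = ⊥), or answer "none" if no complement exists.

n23

Need y with n3 ∨ y = n10 and n3 ∧ y = n17.
Checking each element gives: n23.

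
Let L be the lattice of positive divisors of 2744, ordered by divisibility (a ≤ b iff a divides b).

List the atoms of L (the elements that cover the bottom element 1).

The atoms are exactly the elements that cover 1: 2, 7.

2, 7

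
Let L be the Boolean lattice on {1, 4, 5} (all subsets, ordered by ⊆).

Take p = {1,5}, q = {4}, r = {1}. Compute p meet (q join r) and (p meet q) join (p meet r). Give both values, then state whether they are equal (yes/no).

{1}; {1}; yes

q join r = {1,4}, so p meet (q join r) = {1,5} meet {1,4} = {1}.
p meet q = ∅ and p meet r = {1}, so (p meet q) join (p meet r) = ∅ join {1} = {1}.
Equal: yes.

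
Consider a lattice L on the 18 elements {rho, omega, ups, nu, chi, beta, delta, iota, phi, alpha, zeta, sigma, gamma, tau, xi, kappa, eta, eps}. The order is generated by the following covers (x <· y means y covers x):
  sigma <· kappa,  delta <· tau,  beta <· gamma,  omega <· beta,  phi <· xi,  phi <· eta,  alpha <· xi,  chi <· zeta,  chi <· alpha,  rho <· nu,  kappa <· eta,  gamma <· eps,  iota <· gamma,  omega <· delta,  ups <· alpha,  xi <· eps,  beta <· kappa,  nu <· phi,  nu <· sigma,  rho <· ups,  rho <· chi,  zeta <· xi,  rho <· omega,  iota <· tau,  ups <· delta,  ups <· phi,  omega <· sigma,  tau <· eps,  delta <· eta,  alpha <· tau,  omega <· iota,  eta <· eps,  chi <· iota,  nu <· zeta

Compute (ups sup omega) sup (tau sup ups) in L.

ups ∨ omega = delta
tau ∨ ups = tau
delta ∨ tau = tau

tau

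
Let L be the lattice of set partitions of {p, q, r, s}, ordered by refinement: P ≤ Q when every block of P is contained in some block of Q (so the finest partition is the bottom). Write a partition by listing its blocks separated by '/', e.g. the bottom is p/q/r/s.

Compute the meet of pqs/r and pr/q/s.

p/q/r/s

The meet (common refinement) of pqs/r and pr/q/s intersects blocks pairwise, giving p/q/r/s.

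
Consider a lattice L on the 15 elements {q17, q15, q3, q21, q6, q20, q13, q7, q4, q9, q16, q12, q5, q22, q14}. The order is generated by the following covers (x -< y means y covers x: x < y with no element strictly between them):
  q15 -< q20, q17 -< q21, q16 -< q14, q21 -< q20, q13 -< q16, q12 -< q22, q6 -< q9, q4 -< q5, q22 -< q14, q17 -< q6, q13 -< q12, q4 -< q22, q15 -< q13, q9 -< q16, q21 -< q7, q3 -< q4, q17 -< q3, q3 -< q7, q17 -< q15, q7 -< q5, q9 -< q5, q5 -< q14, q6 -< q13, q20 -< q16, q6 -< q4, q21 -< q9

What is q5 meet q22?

q4

Common lower bounds of {q5, q22}: q17, q3, q4, q6.
The greatest among these is q4.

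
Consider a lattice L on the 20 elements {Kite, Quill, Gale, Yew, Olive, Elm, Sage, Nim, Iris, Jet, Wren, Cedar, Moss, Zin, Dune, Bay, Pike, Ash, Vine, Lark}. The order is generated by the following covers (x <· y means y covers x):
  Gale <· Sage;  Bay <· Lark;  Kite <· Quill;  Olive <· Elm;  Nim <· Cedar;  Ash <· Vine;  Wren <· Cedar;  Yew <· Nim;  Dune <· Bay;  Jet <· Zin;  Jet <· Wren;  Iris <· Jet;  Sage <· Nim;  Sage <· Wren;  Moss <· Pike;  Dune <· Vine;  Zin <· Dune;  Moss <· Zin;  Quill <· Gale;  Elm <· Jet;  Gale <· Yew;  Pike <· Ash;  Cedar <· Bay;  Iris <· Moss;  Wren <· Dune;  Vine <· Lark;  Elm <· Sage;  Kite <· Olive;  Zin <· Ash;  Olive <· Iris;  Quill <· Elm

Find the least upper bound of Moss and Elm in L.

Common upper bounds of {Moss, Elm}: Ash, Bay, Dune, Lark, Vine, Zin.
The least among these is Zin.

Zin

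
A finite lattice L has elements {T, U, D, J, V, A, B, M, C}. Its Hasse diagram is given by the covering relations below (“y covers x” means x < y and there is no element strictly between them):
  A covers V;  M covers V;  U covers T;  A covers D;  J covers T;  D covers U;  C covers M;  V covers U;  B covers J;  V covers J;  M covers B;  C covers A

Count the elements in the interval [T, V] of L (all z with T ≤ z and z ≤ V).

The interval [T, V] = {J, T, U, V}, which has 4 elements.

4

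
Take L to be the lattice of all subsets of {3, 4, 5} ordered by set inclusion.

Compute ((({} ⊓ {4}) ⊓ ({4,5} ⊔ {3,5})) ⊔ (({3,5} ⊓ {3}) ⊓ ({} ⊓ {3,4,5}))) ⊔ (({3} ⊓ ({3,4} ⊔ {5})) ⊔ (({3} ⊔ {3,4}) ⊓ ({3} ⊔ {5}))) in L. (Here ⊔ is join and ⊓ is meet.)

{3}

{} ∧ {4} = {}
{4,5} ∨ {3,5} = {3,4,5}
{} ∧ {3,4,5} = {}
{3,5} ∧ {3} = {3}
{} ∧ {3,4,5} = {}
{3} ∧ {} = {}
{} ∨ {} = {}
{3,4} ∨ {5} = {3,4,5}
{3} ∧ {3,4,5} = {3}
{3} ∨ {3,4} = {3,4}
{3} ∨ {5} = {3,5}
{3,4} ∧ {3,5} = {3}
{3} ∨ {3} = {3}
{} ∨ {3} = {3}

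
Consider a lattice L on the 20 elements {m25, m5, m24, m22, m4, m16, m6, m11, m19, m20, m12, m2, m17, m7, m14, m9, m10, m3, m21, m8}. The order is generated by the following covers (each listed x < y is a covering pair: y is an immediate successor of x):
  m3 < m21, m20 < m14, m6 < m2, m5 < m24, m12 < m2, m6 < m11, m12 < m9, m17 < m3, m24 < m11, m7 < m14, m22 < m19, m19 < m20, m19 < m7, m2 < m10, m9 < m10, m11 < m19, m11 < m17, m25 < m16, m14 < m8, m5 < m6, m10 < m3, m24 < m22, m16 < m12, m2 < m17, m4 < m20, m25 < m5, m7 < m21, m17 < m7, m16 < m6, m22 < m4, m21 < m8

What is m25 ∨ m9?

m9

Common upper bounds of {m25, m9}: m10, m21, m3, m8, m9.
The least among these is m9.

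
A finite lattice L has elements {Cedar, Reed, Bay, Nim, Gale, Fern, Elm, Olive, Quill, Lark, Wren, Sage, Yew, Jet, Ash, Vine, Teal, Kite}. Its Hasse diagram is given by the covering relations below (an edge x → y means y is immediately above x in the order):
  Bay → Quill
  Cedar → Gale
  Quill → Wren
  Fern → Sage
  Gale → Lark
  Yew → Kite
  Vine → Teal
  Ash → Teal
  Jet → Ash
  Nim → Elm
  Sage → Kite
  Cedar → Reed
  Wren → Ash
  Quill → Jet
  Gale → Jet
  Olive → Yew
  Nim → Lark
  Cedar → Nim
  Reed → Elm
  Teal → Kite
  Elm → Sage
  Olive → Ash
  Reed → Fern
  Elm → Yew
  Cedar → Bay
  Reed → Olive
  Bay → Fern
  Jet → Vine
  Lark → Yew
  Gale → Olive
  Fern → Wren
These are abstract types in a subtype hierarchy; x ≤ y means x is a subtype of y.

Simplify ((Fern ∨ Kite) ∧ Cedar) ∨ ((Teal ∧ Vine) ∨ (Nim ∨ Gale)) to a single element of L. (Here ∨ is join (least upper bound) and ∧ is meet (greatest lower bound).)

Kite

Fern ∨ Kite = Kite
Kite ∧ Cedar = Cedar
Teal ∧ Vine = Vine
Nim ∨ Gale = Lark
Vine ∨ Lark = Kite
Cedar ∨ Kite = Kite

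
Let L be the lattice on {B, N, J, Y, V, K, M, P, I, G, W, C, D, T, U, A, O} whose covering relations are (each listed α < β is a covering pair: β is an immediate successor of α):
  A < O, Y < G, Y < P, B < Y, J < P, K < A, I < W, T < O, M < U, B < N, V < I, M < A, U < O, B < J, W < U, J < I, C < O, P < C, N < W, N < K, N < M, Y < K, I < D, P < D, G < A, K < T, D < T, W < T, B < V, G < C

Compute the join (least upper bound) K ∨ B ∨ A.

Common upper bounds of {K, B, A}: A, O.
The least among these is A.

A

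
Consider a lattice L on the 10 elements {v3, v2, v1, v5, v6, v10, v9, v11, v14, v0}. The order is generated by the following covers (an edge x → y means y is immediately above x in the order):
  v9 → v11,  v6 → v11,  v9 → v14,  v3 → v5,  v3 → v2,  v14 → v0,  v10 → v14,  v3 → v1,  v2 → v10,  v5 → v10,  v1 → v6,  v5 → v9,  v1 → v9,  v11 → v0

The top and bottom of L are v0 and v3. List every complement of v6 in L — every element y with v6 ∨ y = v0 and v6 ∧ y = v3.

Need y with v6 ∨ y = v0 and v6 ∧ y = v3.
Checking each element gives: v10, v2.

v10, v2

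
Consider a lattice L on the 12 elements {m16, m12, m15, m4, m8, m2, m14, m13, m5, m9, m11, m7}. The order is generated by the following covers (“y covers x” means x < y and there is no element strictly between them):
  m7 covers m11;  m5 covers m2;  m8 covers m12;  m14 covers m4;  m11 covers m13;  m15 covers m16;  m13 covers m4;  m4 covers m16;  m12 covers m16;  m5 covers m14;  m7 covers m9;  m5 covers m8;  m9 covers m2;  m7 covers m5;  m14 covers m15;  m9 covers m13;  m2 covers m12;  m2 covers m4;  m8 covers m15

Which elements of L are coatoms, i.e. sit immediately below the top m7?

m11, m5, m9

The coatoms are exactly the elements covered by m7: m11, m5, m9.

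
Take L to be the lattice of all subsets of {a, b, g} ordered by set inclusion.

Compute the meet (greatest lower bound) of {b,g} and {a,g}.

{g}

Under ⊆, meet is intersection: {b,g} ∩ {a,g} = {g}.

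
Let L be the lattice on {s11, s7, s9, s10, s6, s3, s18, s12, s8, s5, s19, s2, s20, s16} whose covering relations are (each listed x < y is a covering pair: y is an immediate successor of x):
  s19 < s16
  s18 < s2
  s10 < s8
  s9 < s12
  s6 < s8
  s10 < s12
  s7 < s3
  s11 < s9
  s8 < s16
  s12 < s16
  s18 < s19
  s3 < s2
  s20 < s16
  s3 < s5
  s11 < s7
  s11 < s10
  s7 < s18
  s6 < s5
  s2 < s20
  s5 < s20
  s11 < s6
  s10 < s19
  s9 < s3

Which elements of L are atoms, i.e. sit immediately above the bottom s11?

s10, s6, s7, s9

The atoms are exactly the elements that cover s11: s10, s6, s7, s9.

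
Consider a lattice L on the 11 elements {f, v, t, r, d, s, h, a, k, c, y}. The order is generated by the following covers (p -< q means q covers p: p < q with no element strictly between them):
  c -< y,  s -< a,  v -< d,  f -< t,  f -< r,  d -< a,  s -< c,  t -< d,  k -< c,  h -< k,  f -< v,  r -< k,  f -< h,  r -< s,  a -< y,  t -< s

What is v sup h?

y

Common upper bounds of {v, h}: y.
The least among these is y.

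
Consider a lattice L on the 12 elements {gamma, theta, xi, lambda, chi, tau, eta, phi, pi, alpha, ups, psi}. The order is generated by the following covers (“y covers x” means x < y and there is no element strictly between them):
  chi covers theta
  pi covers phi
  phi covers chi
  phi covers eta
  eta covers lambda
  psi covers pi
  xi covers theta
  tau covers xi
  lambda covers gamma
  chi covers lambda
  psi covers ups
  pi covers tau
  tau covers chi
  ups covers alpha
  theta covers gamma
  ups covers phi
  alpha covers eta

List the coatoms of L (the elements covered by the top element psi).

The coatoms are exactly the elements covered by psi: pi, ups.

pi, ups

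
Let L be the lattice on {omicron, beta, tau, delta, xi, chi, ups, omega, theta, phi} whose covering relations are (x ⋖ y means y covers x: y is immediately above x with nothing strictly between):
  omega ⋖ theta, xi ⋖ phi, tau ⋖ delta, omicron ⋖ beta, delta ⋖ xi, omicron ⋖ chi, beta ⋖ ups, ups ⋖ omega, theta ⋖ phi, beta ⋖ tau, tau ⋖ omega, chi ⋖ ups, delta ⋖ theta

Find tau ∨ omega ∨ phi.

phi

Common upper bounds of {tau, omega, phi}: phi.
The least among these is phi.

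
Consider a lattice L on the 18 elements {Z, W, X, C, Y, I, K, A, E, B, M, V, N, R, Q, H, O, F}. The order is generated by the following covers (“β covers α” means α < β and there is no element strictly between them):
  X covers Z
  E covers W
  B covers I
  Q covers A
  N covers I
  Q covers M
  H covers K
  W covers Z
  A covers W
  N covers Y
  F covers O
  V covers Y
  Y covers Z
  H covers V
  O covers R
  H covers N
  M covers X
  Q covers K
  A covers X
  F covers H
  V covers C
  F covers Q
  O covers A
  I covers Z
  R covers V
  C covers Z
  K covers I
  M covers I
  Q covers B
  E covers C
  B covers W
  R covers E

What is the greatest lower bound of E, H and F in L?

Common lower bounds of {E, H, F}: C, Z.
The greatest among these is C.

C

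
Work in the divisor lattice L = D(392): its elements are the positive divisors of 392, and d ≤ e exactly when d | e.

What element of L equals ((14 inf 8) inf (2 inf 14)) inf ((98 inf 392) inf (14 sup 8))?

2

14 ∧ 8 = 2
2 ∧ 14 = 2
2 ∧ 2 = 2
98 ∧ 392 = 98
14 ∨ 8 = 56
98 ∧ 56 = 14
2 ∧ 14 = 2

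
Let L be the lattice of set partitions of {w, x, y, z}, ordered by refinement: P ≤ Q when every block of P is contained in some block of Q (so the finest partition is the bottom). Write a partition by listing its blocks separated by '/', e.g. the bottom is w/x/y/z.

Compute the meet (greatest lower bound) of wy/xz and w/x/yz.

Common lower bounds of {wy/xz, w/x/yz}: w/x/y/z.
The greatest among these is w/x/y/z.

w/x/y/z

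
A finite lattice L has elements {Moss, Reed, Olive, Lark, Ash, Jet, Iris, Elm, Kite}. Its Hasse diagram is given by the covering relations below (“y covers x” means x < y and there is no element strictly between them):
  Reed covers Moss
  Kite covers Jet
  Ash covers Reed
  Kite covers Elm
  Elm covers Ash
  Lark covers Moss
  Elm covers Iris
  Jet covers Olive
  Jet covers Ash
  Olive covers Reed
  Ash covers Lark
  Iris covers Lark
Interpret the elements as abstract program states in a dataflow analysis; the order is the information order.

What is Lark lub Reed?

Ash

Common upper bounds of {Lark, Reed}: Ash, Elm, Jet, Kite.
The least among these is Ash.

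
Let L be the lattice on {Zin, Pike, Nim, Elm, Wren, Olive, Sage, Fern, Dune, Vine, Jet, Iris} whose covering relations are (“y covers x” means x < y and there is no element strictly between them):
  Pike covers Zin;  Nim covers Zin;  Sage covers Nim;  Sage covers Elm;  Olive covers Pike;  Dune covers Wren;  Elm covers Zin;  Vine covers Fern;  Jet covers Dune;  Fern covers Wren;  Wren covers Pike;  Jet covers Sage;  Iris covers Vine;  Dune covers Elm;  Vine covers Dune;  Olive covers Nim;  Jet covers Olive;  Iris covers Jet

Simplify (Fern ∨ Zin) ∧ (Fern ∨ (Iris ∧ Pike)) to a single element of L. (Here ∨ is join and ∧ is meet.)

Fern

Fern ∨ Zin = Fern
Iris ∧ Pike = Pike
Fern ∨ Pike = Fern
Fern ∧ Fern = Fern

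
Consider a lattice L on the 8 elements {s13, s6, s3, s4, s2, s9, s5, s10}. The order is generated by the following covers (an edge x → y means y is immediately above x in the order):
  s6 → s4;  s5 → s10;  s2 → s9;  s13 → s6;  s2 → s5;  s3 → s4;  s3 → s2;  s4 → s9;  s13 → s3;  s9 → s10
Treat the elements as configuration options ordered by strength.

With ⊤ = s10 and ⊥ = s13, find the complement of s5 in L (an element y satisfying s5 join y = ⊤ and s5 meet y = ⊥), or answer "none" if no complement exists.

Need y with s5 ∨ y = s10 and s5 ∧ y = s13.
Checking each element gives: s6.

s6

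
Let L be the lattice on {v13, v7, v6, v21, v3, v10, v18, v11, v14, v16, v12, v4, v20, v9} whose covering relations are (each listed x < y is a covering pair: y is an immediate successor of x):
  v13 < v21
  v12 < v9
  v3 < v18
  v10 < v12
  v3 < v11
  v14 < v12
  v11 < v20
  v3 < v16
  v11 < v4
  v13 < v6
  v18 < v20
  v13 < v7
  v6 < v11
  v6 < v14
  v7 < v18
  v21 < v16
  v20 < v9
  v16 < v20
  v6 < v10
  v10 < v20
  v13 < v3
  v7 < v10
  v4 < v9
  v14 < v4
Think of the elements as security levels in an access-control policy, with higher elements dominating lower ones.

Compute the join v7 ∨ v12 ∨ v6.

v12

Common upper bounds of {v7, v12, v6}: v12, v9.
The least among these is v12.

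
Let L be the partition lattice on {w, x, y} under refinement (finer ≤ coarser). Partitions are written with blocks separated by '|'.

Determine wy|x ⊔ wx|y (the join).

wxy

The join of wy|x and wx|y merges any blocks that overlap across the partitions, giving wxy.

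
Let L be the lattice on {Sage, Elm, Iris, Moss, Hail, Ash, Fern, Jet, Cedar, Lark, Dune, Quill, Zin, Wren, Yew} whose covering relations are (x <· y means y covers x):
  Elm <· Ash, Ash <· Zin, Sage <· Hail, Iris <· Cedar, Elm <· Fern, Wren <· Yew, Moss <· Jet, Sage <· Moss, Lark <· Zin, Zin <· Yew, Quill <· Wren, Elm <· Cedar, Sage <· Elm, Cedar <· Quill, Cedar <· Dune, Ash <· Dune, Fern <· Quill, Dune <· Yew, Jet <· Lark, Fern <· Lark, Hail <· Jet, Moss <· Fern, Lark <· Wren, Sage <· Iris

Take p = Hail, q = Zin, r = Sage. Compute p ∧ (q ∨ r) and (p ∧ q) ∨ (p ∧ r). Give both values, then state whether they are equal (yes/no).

q ∨ r = Zin, so p ∧ (q ∨ r) = Hail ∧ Zin = Hail.
p ∧ q = Hail and p ∧ r = Sage, so (p ∧ q) ∨ (p ∧ r) = Hail ∨ Sage = Hail.
Equal: yes.

Hail; Hail; yes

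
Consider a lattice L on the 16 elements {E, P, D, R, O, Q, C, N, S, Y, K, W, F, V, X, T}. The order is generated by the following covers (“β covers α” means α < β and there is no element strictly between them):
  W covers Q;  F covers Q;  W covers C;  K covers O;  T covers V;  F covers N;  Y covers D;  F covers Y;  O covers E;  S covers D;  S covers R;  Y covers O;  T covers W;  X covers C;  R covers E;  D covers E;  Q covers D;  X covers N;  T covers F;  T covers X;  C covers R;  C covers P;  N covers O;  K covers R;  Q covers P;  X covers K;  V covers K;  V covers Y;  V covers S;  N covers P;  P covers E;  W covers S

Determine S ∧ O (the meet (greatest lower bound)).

E

Common lower bounds of {S, O}: E.
The greatest among these is E.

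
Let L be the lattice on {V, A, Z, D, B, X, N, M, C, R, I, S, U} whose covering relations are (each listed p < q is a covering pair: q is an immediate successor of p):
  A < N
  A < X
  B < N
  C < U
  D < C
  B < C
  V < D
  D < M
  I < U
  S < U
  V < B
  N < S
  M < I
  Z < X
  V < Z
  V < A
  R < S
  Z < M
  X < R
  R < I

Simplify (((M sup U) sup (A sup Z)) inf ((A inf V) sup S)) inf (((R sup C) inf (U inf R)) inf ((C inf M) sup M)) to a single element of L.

Z

M ∨ U = U
A ∨ Z = X
U ∨ X = U
A ∧ V = V
V ∨ S = S
U ∧ S = S
R ∨ C = U
U ∧ R = R
U ∧ R = R
C ∧ M = D
D ∨ M = M
R ∧ M = Z
S ∧ Z = Z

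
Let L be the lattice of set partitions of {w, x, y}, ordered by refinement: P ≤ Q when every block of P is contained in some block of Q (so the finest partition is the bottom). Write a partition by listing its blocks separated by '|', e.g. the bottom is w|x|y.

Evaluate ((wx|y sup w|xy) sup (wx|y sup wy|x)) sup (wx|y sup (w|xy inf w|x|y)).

wx|y ∨ w|xy = wxy
wx|y ∨ wy|x = wxy
wxy ∨ wxy = wxy
w|xy ∧ w|x|y = w|x|y
wx|y ∨ w|x|y = wx|y
wxy ∨ wx|y = wxy

wxy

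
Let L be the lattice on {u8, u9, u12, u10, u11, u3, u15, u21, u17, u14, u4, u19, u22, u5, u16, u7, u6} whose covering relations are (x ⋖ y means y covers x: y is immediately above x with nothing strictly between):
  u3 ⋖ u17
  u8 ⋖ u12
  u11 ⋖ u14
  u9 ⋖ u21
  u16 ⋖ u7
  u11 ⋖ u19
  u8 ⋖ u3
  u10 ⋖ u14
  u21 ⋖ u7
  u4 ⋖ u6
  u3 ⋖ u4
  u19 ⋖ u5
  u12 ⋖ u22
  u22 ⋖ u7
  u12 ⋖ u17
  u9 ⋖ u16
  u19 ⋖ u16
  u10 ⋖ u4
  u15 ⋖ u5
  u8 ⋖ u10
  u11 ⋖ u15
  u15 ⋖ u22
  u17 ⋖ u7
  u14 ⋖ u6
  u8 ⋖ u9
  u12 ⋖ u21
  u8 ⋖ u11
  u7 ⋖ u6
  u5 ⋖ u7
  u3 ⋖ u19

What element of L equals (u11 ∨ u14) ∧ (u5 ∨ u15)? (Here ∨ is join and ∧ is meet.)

u11

u11 ∨ u14 = u14
u5 ∨ u15 = u5
u14 ∧ u5 = u11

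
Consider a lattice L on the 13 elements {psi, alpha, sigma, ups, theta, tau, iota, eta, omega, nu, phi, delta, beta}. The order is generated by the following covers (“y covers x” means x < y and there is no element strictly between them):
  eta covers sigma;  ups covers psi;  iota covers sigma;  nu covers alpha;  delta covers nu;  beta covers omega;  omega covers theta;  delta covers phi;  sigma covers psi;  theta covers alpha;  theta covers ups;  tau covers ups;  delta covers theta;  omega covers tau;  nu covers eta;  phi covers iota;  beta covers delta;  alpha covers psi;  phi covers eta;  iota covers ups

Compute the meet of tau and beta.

Common lower bounds of {tau, beta}: psi, tau, ups.
The greatest among these is tau.

tau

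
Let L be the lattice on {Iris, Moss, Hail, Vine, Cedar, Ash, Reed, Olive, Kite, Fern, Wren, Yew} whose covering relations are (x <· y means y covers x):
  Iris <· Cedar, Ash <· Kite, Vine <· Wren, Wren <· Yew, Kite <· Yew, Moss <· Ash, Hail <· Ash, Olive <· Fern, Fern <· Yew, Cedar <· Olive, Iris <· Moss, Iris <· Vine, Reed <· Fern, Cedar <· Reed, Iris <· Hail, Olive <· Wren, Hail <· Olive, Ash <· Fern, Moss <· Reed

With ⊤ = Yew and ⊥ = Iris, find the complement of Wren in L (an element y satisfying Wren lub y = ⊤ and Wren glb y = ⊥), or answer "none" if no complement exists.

Need y with Wren ∨ y = Yew and Wren ∧ y = Iris.
Checking each element gives: Moss.

Moss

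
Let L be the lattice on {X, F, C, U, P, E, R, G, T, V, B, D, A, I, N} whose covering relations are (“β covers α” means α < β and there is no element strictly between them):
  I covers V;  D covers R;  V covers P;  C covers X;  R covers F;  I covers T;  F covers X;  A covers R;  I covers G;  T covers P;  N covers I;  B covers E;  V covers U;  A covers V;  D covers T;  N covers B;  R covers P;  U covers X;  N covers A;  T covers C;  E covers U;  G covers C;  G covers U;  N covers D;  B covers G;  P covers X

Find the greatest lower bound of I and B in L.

Common lower bounds of {I, B}: C, G, U, X.
The greatest among these is G.

G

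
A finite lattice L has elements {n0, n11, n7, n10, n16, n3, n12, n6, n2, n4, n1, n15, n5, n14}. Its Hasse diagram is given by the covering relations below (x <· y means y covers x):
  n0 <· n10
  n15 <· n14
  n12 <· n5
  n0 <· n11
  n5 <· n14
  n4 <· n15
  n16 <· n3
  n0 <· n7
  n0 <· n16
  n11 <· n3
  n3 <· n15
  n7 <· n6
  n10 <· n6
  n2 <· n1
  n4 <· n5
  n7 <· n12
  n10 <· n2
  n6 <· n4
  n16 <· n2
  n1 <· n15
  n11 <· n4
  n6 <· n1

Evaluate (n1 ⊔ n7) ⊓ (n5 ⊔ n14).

n1

n1 ∨ n7 = n1
n5 ∨ n14 = n14
n1 ∧ n14 = n1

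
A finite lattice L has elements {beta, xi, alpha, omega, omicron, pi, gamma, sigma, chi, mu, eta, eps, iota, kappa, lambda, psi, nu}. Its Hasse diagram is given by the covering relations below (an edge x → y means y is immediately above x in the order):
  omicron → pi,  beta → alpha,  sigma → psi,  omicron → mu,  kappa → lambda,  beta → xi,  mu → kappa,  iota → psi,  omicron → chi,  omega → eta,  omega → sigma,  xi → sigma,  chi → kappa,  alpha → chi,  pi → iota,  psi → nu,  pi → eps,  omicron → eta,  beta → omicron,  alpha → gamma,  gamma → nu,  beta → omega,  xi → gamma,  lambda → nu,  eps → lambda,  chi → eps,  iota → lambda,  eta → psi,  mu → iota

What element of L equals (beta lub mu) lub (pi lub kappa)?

lambda

beta ∨ mu = mu
pi ∨ kappa = lambda
mu ∨ lambda = lambda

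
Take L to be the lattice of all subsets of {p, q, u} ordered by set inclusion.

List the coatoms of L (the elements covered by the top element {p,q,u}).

{p,q}, {p,u}, {q,u}

The coatoms are exactly the elements covered by {p,q,u}: {p,q}, {p,u}, {q,u}.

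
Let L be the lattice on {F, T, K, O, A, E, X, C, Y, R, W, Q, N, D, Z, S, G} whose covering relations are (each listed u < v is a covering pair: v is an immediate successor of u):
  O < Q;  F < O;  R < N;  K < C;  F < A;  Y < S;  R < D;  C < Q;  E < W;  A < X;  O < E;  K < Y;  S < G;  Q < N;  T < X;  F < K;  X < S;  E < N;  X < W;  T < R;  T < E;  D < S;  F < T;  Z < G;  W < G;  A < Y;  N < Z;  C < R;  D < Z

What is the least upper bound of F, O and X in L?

Common upper bounds of {F, O, X}: G, W.
The least among these is W.

W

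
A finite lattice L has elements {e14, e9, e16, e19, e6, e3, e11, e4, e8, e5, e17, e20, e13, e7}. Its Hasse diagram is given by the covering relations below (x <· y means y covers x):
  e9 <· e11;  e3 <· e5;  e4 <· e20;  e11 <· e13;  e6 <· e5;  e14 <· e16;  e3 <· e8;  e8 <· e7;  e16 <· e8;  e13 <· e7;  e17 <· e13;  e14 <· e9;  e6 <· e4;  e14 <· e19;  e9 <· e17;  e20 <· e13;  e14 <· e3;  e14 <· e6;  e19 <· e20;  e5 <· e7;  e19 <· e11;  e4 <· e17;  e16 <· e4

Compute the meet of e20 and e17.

e4

Common lower bounds of {e20, e17}: e14, e16, e4, e6.
The greatest among these is e4.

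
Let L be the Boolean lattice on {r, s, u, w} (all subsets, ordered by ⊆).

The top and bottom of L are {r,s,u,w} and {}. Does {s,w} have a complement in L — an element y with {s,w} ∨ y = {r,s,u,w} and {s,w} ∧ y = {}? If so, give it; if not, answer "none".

Need y with {s,w} ∨ y = {r,s,u,w} and {s,w} ∧ y = {}.
Checking each element gives: {r,u}.

{r,u}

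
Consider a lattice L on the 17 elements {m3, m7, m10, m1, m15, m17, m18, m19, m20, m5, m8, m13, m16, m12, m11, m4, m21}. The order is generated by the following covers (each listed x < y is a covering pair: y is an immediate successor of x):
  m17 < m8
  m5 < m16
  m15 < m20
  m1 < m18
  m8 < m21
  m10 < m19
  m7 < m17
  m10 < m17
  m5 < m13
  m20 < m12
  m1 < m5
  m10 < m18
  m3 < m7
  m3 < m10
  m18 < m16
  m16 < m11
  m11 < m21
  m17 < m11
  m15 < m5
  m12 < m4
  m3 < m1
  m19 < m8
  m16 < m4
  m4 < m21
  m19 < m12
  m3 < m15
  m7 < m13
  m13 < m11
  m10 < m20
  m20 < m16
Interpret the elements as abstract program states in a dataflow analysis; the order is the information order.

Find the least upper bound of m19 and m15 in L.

Common upper bounds of {m19, m15}: m12, m21, m4.
The least among these is m12.

m12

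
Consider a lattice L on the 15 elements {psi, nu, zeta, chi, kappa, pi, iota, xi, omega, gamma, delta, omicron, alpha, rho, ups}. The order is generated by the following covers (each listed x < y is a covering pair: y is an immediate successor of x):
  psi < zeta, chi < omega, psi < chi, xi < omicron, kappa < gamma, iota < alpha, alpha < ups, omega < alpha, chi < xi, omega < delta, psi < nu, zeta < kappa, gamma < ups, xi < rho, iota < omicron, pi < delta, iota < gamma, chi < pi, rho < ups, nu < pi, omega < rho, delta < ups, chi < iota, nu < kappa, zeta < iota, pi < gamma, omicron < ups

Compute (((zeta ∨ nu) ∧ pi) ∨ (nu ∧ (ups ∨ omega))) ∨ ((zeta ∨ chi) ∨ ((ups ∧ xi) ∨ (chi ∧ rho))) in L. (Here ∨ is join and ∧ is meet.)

zeta ∨ nu = kappa
kappa ∧ pi = nu
ups ∨ omega = ups
nu ∧ ups = nu
nu ∨ nu = nu
zeta ∨ chi = iota
ups ∧ xi = xi
chi ∧ rho = chi
xi ∨ chi = xi
iota ∨ xi = omicron
nu ∨ omicron = ups

ups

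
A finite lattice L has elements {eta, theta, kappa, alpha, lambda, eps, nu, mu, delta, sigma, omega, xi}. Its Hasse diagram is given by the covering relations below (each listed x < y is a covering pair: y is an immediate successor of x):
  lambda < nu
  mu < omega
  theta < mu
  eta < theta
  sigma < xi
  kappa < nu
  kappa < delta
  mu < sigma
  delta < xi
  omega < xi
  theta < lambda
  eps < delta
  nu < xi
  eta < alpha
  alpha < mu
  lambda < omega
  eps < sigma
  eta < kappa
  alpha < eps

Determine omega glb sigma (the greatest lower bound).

Common lower bounds of {omega, sigma}: alpha, eta, mu, theta.
The greatest among these is mu.

mu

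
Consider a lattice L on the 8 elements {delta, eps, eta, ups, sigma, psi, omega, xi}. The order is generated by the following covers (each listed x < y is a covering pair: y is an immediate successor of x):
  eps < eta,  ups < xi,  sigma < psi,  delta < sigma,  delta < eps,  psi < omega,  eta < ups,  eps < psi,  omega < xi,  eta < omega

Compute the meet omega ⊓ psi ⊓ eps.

eps

Common lower bounds of {omega, psi, eps}: delta, eps.
The greatest among these is eps.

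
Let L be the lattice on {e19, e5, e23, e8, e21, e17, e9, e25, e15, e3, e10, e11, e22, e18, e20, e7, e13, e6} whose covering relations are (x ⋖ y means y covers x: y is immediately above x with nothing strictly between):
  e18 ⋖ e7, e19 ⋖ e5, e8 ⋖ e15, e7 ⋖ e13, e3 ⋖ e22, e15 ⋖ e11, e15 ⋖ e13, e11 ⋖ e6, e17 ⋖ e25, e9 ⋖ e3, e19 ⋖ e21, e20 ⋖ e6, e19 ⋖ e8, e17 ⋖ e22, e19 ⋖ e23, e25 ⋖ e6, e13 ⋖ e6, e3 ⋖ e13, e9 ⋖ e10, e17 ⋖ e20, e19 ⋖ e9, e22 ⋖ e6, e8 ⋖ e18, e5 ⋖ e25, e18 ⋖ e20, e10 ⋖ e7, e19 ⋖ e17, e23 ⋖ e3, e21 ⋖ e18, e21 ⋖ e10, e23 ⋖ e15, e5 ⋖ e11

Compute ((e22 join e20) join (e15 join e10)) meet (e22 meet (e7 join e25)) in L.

e22

e22 ∨ e20 = e6
e15 ∨ e10 = e13
e6 ∨ e13 = e6
e7 ∨ e25 = e6
e22 ∧ e6 = e22
e6 ∧ e22 = e22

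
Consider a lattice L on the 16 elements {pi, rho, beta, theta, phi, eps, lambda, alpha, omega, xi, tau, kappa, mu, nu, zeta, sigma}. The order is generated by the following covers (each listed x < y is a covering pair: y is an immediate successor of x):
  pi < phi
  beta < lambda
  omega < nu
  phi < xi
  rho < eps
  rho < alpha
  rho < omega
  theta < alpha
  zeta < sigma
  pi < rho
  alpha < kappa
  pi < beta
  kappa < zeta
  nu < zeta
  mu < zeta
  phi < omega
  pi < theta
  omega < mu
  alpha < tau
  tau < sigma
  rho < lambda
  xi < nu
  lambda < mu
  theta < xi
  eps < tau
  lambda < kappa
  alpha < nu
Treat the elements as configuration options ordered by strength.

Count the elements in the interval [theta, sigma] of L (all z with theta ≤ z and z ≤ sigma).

8

The interval [theta, sigma] = {alpha, kappa, nu, sigma, tau, theta, xi, zeta}, which has 8 elements.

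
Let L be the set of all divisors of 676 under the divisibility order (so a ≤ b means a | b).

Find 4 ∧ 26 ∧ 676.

2

Common lower bounds of {4, 26, 676}: 1, 2.
The greatest among these is 2.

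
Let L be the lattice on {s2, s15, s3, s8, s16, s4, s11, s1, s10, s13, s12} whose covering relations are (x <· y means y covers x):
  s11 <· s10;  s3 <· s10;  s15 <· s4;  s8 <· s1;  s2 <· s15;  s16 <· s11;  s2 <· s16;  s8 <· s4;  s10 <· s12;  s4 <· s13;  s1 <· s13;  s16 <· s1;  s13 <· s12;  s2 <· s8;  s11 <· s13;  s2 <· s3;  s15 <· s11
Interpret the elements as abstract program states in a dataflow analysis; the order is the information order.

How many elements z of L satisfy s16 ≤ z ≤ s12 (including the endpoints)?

The interval [s16, s12] = {s1, s10, s11, s12, s13, s16}, which has 6 elements.

6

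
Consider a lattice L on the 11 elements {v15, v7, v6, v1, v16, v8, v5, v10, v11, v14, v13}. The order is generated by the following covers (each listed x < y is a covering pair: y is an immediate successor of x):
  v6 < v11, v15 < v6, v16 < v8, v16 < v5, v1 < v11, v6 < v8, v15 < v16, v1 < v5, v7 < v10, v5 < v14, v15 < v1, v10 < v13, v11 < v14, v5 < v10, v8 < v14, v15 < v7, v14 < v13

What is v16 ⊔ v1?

Common upper bounds of {v16, v1}: v10, v13, v14, v5.
The least among these is v5.

v5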